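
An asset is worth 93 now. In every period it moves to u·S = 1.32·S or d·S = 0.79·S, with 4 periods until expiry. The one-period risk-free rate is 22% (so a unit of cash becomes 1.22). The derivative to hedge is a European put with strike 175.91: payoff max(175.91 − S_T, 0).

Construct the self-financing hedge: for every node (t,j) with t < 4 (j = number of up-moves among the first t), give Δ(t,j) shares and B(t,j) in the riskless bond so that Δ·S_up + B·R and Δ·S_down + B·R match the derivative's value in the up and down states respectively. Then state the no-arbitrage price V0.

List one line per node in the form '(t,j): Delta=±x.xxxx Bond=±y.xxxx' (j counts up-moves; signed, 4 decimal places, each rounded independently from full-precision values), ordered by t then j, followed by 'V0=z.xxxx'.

(0,0): Delta=-0.3649 Bond=41.1610
(1,0): Delta=-1.0000 Bond=96.8748
(1,1): Delta=-0.2765 Bond=39.3656
(2,0): Delta=-1.0000 Bond=118.1873
(2,1): Delta=-1.0000 Bond=118.1873
(2,2): Delta=-0.1758 Bond=31.7095
(3,0): Delta=-1.0000 Bond=144.1885
(3,1): Delta=-1.0000 Bond=144.1885
(3,2): Delta=-1.0000 Bond=144.1885
(3,3): Delta=-0.0611 Bond=14.1500
V0=7.2223

No-arbitrage ⇒ martingale measure with p* = (R−d)/(u−d) = 0.8113.
Payoff layer (t=4): V(4,0)=139.6864, V(4,1)=115.3845, V(4,2)=74.7788, V(4,3)=6.9314, V(4,4)=0.0000
Node (3,0) S=45.8526: V=(p*·115.3845+(1−p*)·139.6864)/1.22=98.3359; Δ=(115.3845−139.6864)/(60.5255−36.2236)=-1.0000; B=V−Δ·S=144.1885
Node (3,1) S=76.6145: V=(p*·74.7788+(1−p*)·115.3845)/1.22=67.5740; Δ=(74.7788−115.3845)/(101.1312−60.5255)=-1.0000; B=V−Δ·S=144.1885
Node (3,2) S=128.0141: V=(p*·6.9314+(1−p*)·74.7788)/1.22=16.1744; Δ=(6.9314−74.7788)/(168.9786−101.1312)=-1.0000; B=V−Δ·S=144.1885
Node (3,3) S=213.8970: V=(p*·0.0000+(1−p*)·6.9314)/1.22=1.0720; Δ=(0.0000−6.9314)/(282.3441−168.9786)=-0.0611; B=V−Δ·S=14.1500
Node (2,0) S=58.0413: V=(p*·67.5740+(1−p*)·98.3359)/1.22=60.1460; Δ=(67.5740−98.3359)/(76.6145−45.8526)=-1.0000; B=V−Δ·S=118.1873
Node (2,1) S=96.9804: V=(p*·16.1744+(1−p*)·67.5740)/1.22=21.2069; Δ=(16.1744−67.5740)/(128.0141−76.6145)=-1.0000; B=V−Δ·S=118.1873
Node (2,2) S=162.0432: V=(p*·1.0720+(1−p*)·16.1744)/1.22=3.2143; Δ=(1.0720−16.1744)/(213.8970−128.0141)=-0.1758; B=V−Δ·S=31.7095
Node (1,0) S=73.4700: V=(p*·21.2069+(1−p*)·60.1460)/1.22=23.4048; Δ=(21.2069−60.1460)/(96.9804−58.0413)=-1.0000; B=V−Δ·S=96.8748
Node (1,1) S=122.7600: V=(p*·3.2143+(1−p*)·21.2069)/1.22=5.4173; Δ=(3.2143−21.2069)/(162.0432−96.9804)=-0.2765; B=V−Δ·S=39.3656
Node (0,0) S=93.0000: V=(p*·5.4173+(1−p*)·23.4048)/1.22=7.2223; Δ=(5.4173−23.4048)/(122.7600−73.4700)=-0.3649; B=V−Δ·S=41.1610
Self-financing check: at every node Δ·S+B equals the discounted successor values.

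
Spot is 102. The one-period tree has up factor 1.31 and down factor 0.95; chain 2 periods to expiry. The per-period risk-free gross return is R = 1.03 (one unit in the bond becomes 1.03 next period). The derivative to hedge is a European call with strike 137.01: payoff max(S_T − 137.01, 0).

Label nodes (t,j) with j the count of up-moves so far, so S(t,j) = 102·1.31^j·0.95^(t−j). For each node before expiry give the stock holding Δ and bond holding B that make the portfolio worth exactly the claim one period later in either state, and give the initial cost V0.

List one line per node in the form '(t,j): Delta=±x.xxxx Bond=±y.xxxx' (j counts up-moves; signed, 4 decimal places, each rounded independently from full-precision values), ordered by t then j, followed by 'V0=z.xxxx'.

(0,0): Delta=0.2235 Bond=-21.0226
(1,0): Delta=0.0000 Bond=0.0000
(1,1): Delta=0.7906 Bond=-97.4396
V0=1.7703

Risk-neutral probability p* = (R−d)/(u−d) = (1.03−0.95)/(1.31−0.95) = 0.2222.
Terminal values V(2,·): V(2,0)=0.0000, V(2,1)=0.0000, V(2,2)=38.0322
Node (1,0) S=96.9000: V=(p*·0.0000+(1−p*)·0.0000)/1.03=0.0000; Δ=(0.0000−0.0000)/(126.9390−92.0550)=0.0000; B=V−Δ·S=0.0000
Node (1,1) S=133.6200: V=(p*·38.0322+(1−p*)·0.0000)/1.03=8.2054; Δ=(38.0322−0.0000)/(175.0422−126.9390)=0.7906; B=V−Δ·S=-97.4396
Node (0,0) S=102.0000: V=(p*·8.2054+(1−p*)·0.0000)/1.03=1.7703; Δ=(8.2054−0.0000)/(133.6200−96.9000)=0.2235; B=V−Δ·S=-21.0226
Root portfolio cost Δ·102+B reproduces V0=1.7703.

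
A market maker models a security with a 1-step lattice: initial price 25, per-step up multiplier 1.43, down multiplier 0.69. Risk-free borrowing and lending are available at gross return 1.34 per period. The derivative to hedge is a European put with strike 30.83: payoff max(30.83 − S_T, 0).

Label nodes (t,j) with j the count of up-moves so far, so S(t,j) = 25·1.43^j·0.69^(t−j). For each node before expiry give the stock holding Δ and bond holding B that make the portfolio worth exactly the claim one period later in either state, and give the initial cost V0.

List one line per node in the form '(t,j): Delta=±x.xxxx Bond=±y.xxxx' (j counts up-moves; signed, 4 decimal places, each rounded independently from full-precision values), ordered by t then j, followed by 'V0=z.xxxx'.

Under the risk-neutral measure, an up-move has probability p* = (R−d)/(u−d) = 0.8784 and values discount at R = 1.34.
Terminal payoffs: V(1,0)=13.5800, V(1,1)=0.0000
Node (0,0) S=25.0000: V=(p*·0.0000+(1−p*)·13.5800)/1.34=1.2326; Δ=(0.0000−13.5800)/(35.7500−17.2500)=-0.7341; B=V−Δ·S=19.5839
Check: Δ(0,0)·S0 + B(0,0) = 1.2326 = V0.

(0,0): Delta=-0.7341 Bond=19.5839
V0=1.2326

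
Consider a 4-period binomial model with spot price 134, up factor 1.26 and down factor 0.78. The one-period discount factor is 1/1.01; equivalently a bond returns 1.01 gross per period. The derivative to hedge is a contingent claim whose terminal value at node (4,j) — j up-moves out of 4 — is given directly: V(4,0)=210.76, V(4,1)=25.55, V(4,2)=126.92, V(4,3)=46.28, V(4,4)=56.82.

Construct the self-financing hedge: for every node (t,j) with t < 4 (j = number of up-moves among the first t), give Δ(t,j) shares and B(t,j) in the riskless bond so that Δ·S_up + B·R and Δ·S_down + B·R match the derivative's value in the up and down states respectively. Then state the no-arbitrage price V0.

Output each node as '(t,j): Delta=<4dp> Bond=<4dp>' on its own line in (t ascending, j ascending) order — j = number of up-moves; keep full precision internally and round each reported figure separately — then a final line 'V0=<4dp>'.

(0,0): Delta=-0.2174 Bond=109.3390
(1,0): Delta=-0.3548 Bond=124.7937
(1,1): Delta=-0.1250 Bond=94.8223
(2,0): Delta=-1.2117 Bond=195.8979
(2,1): Delta=0.2217 Bond=50.1110
(2,2): Delta=-0.3583 Bond=145.4005
(3,0): Delta=-6.0678 Bond=506.6597
(3,1): Delta=2.0559 Bond=-137.7983
(3,2): Delta=-1.0124 Bond=255.4059
(3,3): Delta=0.0819 Bond=28.8639
V0=80.2039

No-arbitrage ⇒ martingale measure with p* = (R−d)/(u−d) = 0.4792.
Payoff layer (t=4): V(4,0)=210.7600, V(4,1)=25.5500, V(4,2)=126.9200, V(4,3)=46.2800, V(4,4)=56.8200
  t=3,j=0: stock 63.5900 → up 80.1234 (V=25.5500), down 49.6002 (V=210.7600). Price 120.8055; hedge Δ=-6.0678, bond B=506.6597.
  t=3,j=1: stock 102.7223 → up 129.4300 (V=126.9200), down 80.1234 (V=25.5500). Price 73.3892; hedge Δ=2.0559, bond B=-137.7983.
  t=3,j=2: stock 165.9360 → up 209.0793 (V=46.2800), down 129.4300 (V=126.9200). Price 87.4059; hedge Δ=-1.0124, bond B=255.4059.
  t=3,j=3: stock 268.0504 → up 337.7435 (V=56.8200), down 209.0793 (V=46.2800). Price 50.8222; hedge Δ=0.0819, bond B=28.8639.
  t=2,j=0: stock 81.5256 → up 102.7223 (V=73.3892), down 63.5900 (V=120.8055). Price 97.1141; hedge Δ=-1.2117, bond B=195.8979.
  t=2,j=1: stock 131.6952 → up 165.9360 (V=87.4059), down 102.7223 (V=73.3892). Price 79.3124; hedge Δ=0.2217, bond B=50.1110.
  t=2,j=2: stock 212.7384 → up 268.0504 (V=50.8222), down 165.9360 (V=87.4059). Price 69.1844; hedge Δ=-0.3583, bond B=145.4005.
  t=1,j=0: stock 104.5200 → up 131.6952 (V=79.3124), down 81.5256 (V=97.1141). Price 87.7070; hedge Δ=-0.3548, bond B=124.7937.
  t=1,j=1: stock 168.8400 → up 212.7384 (V=69.1844), down 131.6952 (V=79.3124). Price 73.7222; hedge Δ=-0.1250, bond B=94.8223.
  t=0,j=0: stock 134.0000 → up 168.8400 (V=73.7222), down 104.5200 (V=87.7070). Price 80.2039; hedge Δ=-0.2174, bond B=109.3390.
Each (Δ,B) replicates both successor values, so the strategy is self-financing and V0 is arbitrage-free.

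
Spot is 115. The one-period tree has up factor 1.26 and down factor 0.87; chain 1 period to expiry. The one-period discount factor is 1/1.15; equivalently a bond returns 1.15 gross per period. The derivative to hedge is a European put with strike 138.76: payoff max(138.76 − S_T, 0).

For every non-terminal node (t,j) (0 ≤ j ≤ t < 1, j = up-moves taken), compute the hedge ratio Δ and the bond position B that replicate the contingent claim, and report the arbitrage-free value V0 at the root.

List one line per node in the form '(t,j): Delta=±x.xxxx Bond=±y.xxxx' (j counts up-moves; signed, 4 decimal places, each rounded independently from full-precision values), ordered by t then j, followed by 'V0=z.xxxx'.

Under the risk-neutral measure, an up-move has probability p* = (R−d)/(u−d) = 0.7179 and values discount at R = 1.15.
At expiry t=1: V(1,0)=38.7100, V(1,1)=0.0000
  t=0,j=0: stock 115.0000 → up 144.9000 (V=0.0000), down 100.0500 (V=38.7100). Price 9.4941; hedge Δ=-0.8631, bond B=108.7505.
Each (Δ,B) replicates both successor values, so the strategy is self-financing and V0 is arbitrage-free.

(0,0): Delta=-0.8631 Bond=108.7505
V0=9.4941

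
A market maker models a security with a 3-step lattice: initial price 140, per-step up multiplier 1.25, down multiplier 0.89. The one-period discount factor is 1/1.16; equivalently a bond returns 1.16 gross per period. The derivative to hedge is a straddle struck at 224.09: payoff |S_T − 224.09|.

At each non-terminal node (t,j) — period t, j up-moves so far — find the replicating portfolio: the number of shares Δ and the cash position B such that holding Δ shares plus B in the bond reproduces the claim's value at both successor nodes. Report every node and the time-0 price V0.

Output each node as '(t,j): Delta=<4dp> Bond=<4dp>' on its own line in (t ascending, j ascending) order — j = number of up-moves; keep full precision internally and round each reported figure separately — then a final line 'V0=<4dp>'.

(0,0): Delta=-0.1814 Bond=55.6362
(1,0): Delta=-1.0000 Bond=166.5354
(1,1): Delta=0.0129 Bond=30.5388
(2,0): Delta=-1.0000 Bond=193.1810
(2,1): Delta=-1.0000 Bond=193.1810
(2,2): Delta=0.2533 Bond=-17.1603
V0=30.2400

The replicating-portfolio and risk-neutral prices coincide; use p* = (1.16−0.89)/(1.25−0.89) = 0.7500 for the latter.
At expiry t=3: V(3,0)=125.3943, V(3,1)=85.4725, V(3,2)=29.4025, V(3,3)=49.3475
(2,0): S=110.8940. Δ = (V_up−V_dn)/(S_up−S_dn) = (85.4725−125.3943)/(138.6175−98.6957) = -1.0000. V = [p*·85.4725 + (1−p*)·125.3943]/1.16 = 82.2870. B = V − Δ·S = 193.1810.
(2,1): S=155.7500. Δ = (V_up−V_dn)/(S_up−S_dn) = (29.4025−85.4725)/(194.6875−138.6175) = -1.0000. V = [p*·29.4025 + (1−p*)·85.4725]/1.16 = 37.4310. B = V − Δ·S = 193.1810.
(2,2): S=218.7500. Δ = (V_up−V_dn)/(S_up−S_dn) = (49.3475−29.4025)/(273.4375−194.6875) = 0.2533. V = [p*·49.3475 + (1−p*)·29.4025]/1.16 = 38.2425. B = V − Δ·S = -17.1603.
(1,0): S=124.6000. Δ = (V_up−V_dn)/(S_up−S_dn) = (37.4310−82.2870)/(155.7500−110.8940) = -1.0000. V = [p*·37.4310 + (1−p*)·82.2870]/1.16 = 41.9354. B = V − Δ·S = 166.5354.
(1,1): S=175.0000. Δ = (V_up−V_dn)/(S_up−S_dn) = (38.2425−37.4310)/(218.7500−155.7500) = 0.0129. V = [p*·38.2425 + (1−p*)·37.4310]/1.16 = 32.7928. B = V − Δ·S = 30.5388.
(0,0): S=140.0000. Δ = (V_up−V_dn)/(S_up−S_dn) = (32.7928−41.9354)/(175.0000−124.6000) = -0.1814. V = [p*·32.7928 + (1−p*)·41.9354]/1.16 = 30.2400. B = V − Δ·S = 55.6362.
Self-financing check: at every node Δ·S+B equals the discounted successor values.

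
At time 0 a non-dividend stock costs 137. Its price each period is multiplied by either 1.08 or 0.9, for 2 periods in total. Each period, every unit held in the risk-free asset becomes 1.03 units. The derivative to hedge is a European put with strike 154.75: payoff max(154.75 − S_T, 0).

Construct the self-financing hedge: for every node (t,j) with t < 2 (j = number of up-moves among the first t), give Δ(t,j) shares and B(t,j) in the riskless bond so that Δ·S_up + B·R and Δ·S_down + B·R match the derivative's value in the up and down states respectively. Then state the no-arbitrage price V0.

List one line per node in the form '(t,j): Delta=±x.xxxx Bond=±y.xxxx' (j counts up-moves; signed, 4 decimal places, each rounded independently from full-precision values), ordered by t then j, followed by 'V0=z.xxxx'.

Under the risk-neutral measure, an up-move has probability p* = (R−d)/(u−d) = 0.7222 and values discount at R = 1.03.
At expiry t=2: V(2,0)=43.7800, V(2,1)=21.5860, V(2,2)=0.0000
Node (1,0) S=123.3000: V=(p*·21.5860+(1−p*)·43.7800)/1.03=26.9427; Δ=(21.5860−43.7800)/(133.1640−110.9700)=-1.0000; B=V−Δ·S=150.2427
Node (1,1) S=147.9600: V=(p*·0.0000+(1−p*)·21.5860)/1.03=5.8215; Δ=(0.0000−21.5860)/(159.7968−133.1640)=-0.8105; B=V−Δ·S=125.7437
Node (0,0) S=137.0000: V=(p*·5.8215+(1−p*)·26.9427)/1.03=11.3480; Δ=(5.8215−26.9427)/(147.9600−123.3000)=-0.8565; B=V−Δ·S=128.6883
Each (Δ,B) replicates both successor values, so the strategy is self-financing and V0 is arbitrage-free.

(0,0): Delta=-0.8565 Bond=128.6883
(1,0): Delta=-1.0000 Bond=150.2427
(1,1): Delta=-0.8105 Bond=125.7437
V0=11.3480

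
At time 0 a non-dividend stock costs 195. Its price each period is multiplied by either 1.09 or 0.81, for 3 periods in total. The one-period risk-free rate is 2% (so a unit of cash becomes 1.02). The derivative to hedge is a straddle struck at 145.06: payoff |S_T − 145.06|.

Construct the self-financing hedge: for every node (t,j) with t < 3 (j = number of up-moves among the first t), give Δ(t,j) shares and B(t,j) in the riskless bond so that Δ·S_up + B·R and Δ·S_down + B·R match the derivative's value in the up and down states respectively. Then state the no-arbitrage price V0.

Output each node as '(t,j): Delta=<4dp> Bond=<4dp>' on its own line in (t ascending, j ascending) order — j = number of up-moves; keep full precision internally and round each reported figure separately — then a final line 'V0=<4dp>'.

(0,0): Delta=0.8472 Bond=-104.1833
(1,0): Delta=0.4165 Bond=-38.2500
(1,1): Delta=0.9538 Bond=-128.9393
(2,0): Delta=-1.0000 Bond=142.2157
(2,1): Delta=0.7674 Bond=-99.4252
(2,2): Delta=1.0000 Bond=-142.2157
V0=61.0124

Under the risk-neutral measure, an up-move has probability p* = (R−d)/(u−d) = 0.7500 and values discount at R = 1.02.
Terminal values V(3,·): V(3,0)=41.4290, V(3,1)=5.6059, V(3,2)=42.6004, V(3,3)=107.4707
  t=2,j=0: stock 127.9395 → up 139.4541 (V=5.6059), down 103.6310 (V=41.4290). Price 14.2762; hedge Δ=-1.0000, bond B=142.2157.
  t=2,j=1: stock 172.1655 → up 187.6604 (V=42.6004), down 139.4541 (V=5.6059). Price 32.6978; hedge Δ=0.7674, bond B=-99.4252.
  t=2,j=2: stock 231.6795 → up 252.5307 (V=107.4707), down 187.6604 (V=42.6004). Price 89.4638; hedge Δ=1.0000, bond B=-142.2157.
  t=1,j=0: stock 157.9500 → up 172.1655 (V=32.6978), down 127.9395 (V=14.2762). Price 27.5416; hedge Δ=0.4165, bond B=-38.2500.
  t=1,j=1: stock 212.5500 → up 231.6795 (V=89.4638), down 172.1655 (V=32.6978). Price 73.7964; hedge Δ=0.9538, bond B=-128.9393.
  t=0,j=0: stock 195.0000 → up 212.5500 (V=73.7964), down 157.9500 (V=27.5416). Price 61.0124; hedge Δ=0.8472, bond B=-104.1833.
Check: Δ(0,0)·S0 + B(0,0) = 61.0124 = V0.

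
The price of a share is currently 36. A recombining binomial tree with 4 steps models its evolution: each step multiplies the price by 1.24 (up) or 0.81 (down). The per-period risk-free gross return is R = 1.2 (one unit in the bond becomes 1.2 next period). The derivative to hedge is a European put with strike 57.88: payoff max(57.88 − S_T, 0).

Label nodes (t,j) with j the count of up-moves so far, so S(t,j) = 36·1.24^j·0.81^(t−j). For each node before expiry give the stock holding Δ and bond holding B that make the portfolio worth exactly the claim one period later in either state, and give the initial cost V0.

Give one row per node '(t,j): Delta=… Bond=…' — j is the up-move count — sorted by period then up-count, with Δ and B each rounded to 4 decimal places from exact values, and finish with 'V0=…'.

(0,0): Delta=-0.2405 Bond=9.4561
(1,0): Delta=-1.0000 Bond=33.4954
(1,1): Delta=-0.1896 Bond=9.0757
(2,0): Delta=-1.0000 Bond=40.1944
(2,1): Delta=-1.0000 Bond=40.1944
(2,2): Delta=-0.1353 Bond=7.8853
(3,0): Delta=-1.0000 Bond=48.2333
(3,1): Delta=-1.0000 Bond=48.2333
(3,2): Delta=-1.0000 Bond=48.2333
(3,3): Delta=-0.0773 Bond=5.4859
V0=0.7994

The replicating-portfolio and risk-neutral prices coincide; use p* = (1.2−0.81)/(1.24−0.81) = 0.9070 for the latter.
Terminal payoffs: V(4,0)=42.3832, V(4,1)=34.1565, V(4,2)=21.5625, V(4,3)=2.2828, V(4,4)=0.0000
  t=3,j=0: stock 19.1319 → up 23.7235 (V=34.1565), down 15.4968 (V=42.3832). Price 29.1015; hedge Δ=-1.0000, bond B=48.2333.
  t=3,j=1: stock 29.2883 → up 36.3175 (V=21.5625), down 23.7235 (V=34.1565). Price 18.9450; hedge Δ=-1.0000, bond B=48.2333.
  t=3,j=2: stock 44.8364 → up 55.5972 (V=2.2828), down 36.3175 (V=21.5625). Price 3.3969; hedge Δ=-1.0000, bond B=48.2333.
  t=3,j=3: stock 68.6385 → up 85.1117 (V=0.0000), down 55.5972 (V=2.2828). Price 0.1770; hedge Δ=-0.0773, bond B=5.4859.
  t=2,j=0: stock 23.6196 → up 29.2883 (V=18.9450), down 19.1319 (V=29.1015). Price 16.5748; hedge Δ=-1.0000, bond B=40.1944.
  t=2,j=1: stock 36.1584 → up 44.8364 (V=3.3969), down 29.2883 (V=18.9450). Price 4.0360; hedge Δ=-1.0000, bond B=40.1944.
  t=2,j=2: stock 55.3536 → up 68.6385 (V=0.1770), down 44.8364 (V=3.3969). Price 0.3971; hedge Δ=-0.1353, bond B=7.8853.
  t=1,j=0: stock 29.1600 → up 36.1584 (V=4.0360), down 23.6196 (V=16.5748). Price 4.3354; hedge Δ=-1.0000, bond B=33.4954.
  t=1,j=1: stock 44.6400 → up 55.3536 (V=0.3971), down 36.1584 (V=4.0360). Price 0.6130; hedge Δ=-0.1896, bond B=9.0757.
  t=0,j=0: stock 36.0000 → up 44.6400 (V=0.6130), down 29.1600 (V=4.3354). Price 0.7994; hedge Δ=-0.2405, bond B=9.4561.
Each (Δ,B) replicates both successor values, so the strategy is self-financing and V0 is arbitrage-free.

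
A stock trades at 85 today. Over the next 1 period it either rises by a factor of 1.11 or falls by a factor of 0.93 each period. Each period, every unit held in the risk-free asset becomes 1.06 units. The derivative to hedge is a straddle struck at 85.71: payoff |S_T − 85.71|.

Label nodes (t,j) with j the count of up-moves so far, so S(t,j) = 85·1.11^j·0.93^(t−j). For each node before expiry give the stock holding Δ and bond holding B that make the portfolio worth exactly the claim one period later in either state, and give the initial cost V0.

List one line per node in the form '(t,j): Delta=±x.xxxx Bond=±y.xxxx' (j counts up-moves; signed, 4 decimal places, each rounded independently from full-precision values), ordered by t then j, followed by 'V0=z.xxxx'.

(0,0): Delta=0.1294 Bond=-3.3679
V0=7.6321

Since d<R<u, set p* = (R−d)/(u−d) = 0.7222; price each node as the discounted p*-expectation of its children.
At expiry t=1: V(1,0)=6.6600, V(1,1)=8.6400
  t=0,j=0: stock 85.0000 → up 94.3500 (V=8.6400), down 79.0500 (V=6.6600). Price 7.6321; hedge Δ=0.1294, bond B=-3.3679.
Each (Δ,B) replicates both successor values, so the strategy is self-financing and V0 is arbitrage-free.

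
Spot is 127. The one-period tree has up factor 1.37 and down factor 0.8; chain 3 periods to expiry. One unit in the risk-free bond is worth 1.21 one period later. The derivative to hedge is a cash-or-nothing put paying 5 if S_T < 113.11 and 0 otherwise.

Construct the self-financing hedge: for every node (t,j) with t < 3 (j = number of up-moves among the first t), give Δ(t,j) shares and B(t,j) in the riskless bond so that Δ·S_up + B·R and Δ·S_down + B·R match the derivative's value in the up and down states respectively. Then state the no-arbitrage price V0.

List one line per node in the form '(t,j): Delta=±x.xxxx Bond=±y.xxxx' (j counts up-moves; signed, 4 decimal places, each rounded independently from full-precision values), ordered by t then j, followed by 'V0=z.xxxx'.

(0,0): Delta=-0.0191 Bond=2.9617
(1,0): Delta=-0.0513 Bond=6.8627
(1,1): Delta=-0.0117 Bond=2.3040
(2,0): Delta=0.0000 Bond=4.1322
(2,1): Delta=-0.0630 Bond=9.9319
(2,2): Delta=0.0000 Bond=0.0000
V0=0.5423

Under the risk-neutral measure, an up-move has probability p* = (R−d)/(u−d) = 0.7193 and values discount at R = 1.21.
Payoff layer (t=3): V(3,0)=5.0000, V(3,1)=5.0000, V(3,2)=0.0000, V(3,3)=0.0000
Node (2,0) S=81.2800: V=(p*·5.0000+(1−p*)·5.0000)/1.21=4.1322; Δ=(5.0000−5.0000)/(111.3536−65.0240)=0.0000; B=V−Δ·S=4.1322
Node (2,1) S=139.1920: V=(p*·0.0000+(1−p*)·5.0000)/1.21=1.1599; Δ=(0.0000−5.0000)/(190.6930−111.3536)=-0.0630; B=V−Δ·S=9.9319
Node (2,2) S=238.3663: V=(p*·0.0000+(1−p*)·0.0000)/1.21=0.0000; Δ=(0.0000−0.0000)/(326.5618−190.6930)=0.0000; B=V−Δ·S=0.0000
Node (1,0) S=101.6000: V=(p*·1.1599+(1−p*)·4.1322)/1.21=1.6481; Δ=(1.1599−4.1322)/(139.1920−81.2800)=-0.0513; B=V−Δ·S=6.8627
Node (1,1) S=173.9900: V=(p*·0.0000+(1−p*)·1.1599)/1.21=0.2691; Δ=(0.0000−1.1599)/(238.3663−139.1920)=-0.0117; B=V−Δ·S=2.3040
Node (0,0) S=127.0000: V=(p*·0.2691+(1−p*)·1.6481)/1.21=0.5423; Δ=(0.2691−1.6481)/(173.9900−101.6000)=-0.0191; B=V−Δ·S=2.9617
Check: Δ(0,0)·S0 + B(0,0) = 0.5423 = V0.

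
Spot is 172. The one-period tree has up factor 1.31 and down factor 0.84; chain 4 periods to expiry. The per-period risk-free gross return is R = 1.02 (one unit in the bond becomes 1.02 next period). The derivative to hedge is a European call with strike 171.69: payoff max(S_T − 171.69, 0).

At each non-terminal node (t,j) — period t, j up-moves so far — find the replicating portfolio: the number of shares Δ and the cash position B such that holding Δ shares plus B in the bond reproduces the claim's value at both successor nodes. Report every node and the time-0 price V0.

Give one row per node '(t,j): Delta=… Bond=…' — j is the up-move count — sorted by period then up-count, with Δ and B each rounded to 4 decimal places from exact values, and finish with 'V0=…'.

(0,0): Delta=0.6743 Bond=-78.3941
(1,0): Delta=0.4866 Bond=-52.8467
(1,1): Delta=0.8682 Bond=-123.6477
(2,0): Delta=0.2408 Bond=-24.0667
(2,1): Delta=0.7406 Bond=-101.9744
(2,2): Delta=1.0000 Bond=-165.0231
(3,0): Delta=0.0000 Bond=0.0000
(3,1): Delta=0.4896 Bond=-64.0976
(3,2): Delta=1.0000 Bond=-168.3235
(3,3): Delta=1.0000 Bond=-168.3235
V0=37.5889

The replicating-portfolio and risk-neutral prices coincide; use p* = (1.02−0.84)/(1.31−0.84) = 0.3830 for the latter.
Terminal payoffs: V(4,0)=0.0000, V(4,1)=0.0000, V(4,2)=36.5814, V(4,3)=153.1142, V(4,4)=334.8499
Node (3,0) S=101.9451: V=(p*·0.0000+(1−p*)·0.0000)/1.02=0.0000; Δ=(0.0000−0.0000)/(133.5481−85.6339)=0.0000; B=V−Δ·S=0.0000
Node (3,1) S=158.9858: V=(p*·36.5814+(1−p*)·0.0000)/1.02=13.7352; Δ=(36.5814−0.0000)/(208.2714−133.5481)=0.4896; B=V−Δ·S=-64.0976
Node (3,2) S=247.9421: V=(p*·153.1142+(1−p*)·36.5814)/1.02=79.6186; Δ=(153.1142−36.5814)/(324.8042−208.2714)=1.0000; B=V−Δ·S=-168.3235
Node (3,3) S=386.6717: V=(p*·334.8499+(1−p*)·153.1142)/1.02=218.3481; Δ=(334.8499−153.1142)/(506.5399−324.8042)=1.0000; B=V−Δ·S=-168.3235
Node (2,0) S=121.3632: V=(p*·13.7352+(1−p*)·0.0000)/1.02=5.1571; Δ=(13.7352−0.0000)/(158.9858−101.9451)=0.2408; B=V−Δ·S=-24.0667
Node (2,1) S=189.2688: V=(p*·79.6186+(1−p*)·13.7352)/1.02=38.2031; Δ=(79.6186−13.7352)/(247.9421−158.9858)=0.7406; B=V−Δ·S=-101.9744
Node (2,2) S=295.1692: V=(p*·218.3481+(1−p*)·79.6186)/1.02=130.1461; Δ=(218.3481−79.6186)/(386.6717−247.9421)=1.0000; B=V−Δ·S=-165.0231
Node (1,0) S=144.4800: V=(p*·38.2031+(1−p*)·5.1571)/1.02=17.4638; Δ=(38.2031−5.1571)/(189.2688−121.3632)=0.4866; B=V−Δ·S=-52.8467
Node (1,1) S=225.3200: V=(p*·130.1461+(1−p*)·38.2031)/1.02=71.9758; Δ=(130.1461−38.2031)/(295.1692−189.2688)=0.8682; B=V−Δ·S=-123.6477
Node (0,0) S=172.0000: V=(p*·71.9758+(1−p*)·17.4638)/1.02=37.5889; Δ=(71.9758−17.4638)/(225.3200−144.4800)=0.6743; B=V−Δ·S=-78.3941
Check: Δ(0,0)·S0 + B(0,0) = 37.5889 = V0.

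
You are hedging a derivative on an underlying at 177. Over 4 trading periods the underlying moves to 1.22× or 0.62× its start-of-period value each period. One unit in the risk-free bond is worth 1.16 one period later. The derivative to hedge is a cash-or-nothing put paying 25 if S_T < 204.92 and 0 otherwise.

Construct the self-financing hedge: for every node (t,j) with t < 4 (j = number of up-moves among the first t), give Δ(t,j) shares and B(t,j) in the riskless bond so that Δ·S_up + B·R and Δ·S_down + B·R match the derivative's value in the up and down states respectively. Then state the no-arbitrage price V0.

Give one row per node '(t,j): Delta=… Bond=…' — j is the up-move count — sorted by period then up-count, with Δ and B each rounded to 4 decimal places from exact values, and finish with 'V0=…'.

Risk-neutral probability p* = (R−d)/(u−d) = (1.16−0.62)/(1.22−0.62) = 0.9000.
Payoff layer (t=4): V(4,0)=25.0000, V(4,1)=25.0000, V(4,2)=25.0000, V(4,3)=25.0000, V(4,4)=0.0000
(3,0): S=42.1841. Δ = (V_up−V_dn)/(S_up−S_dn) = (25.0000−25.0000)/(51.4645−26.1541) = 0.0000. V = [p*·25.0000 + (1−p*)·25.0000]/1.16 = 21.5517. B = V − Δ·S = 21.5517.
(3,1): S=83.0073. Δ = (V_up−V_dn)/(S_up−S_dn) = (25.0000−25.0000)/(101.2689−51.4645) = 0.0000. V = [p*·25.0000 + (1−p*)·25.0000]/1.16 = 21.5517. B = V − Δ·S = 21.5517.
(3,2): S=163.3370. Δ = (V_up−V_dn)/(S_up−S_dn) = (25.0000−25.0000)/(199.2712−101.2689) = 0.0000. V = [p*·25.0000 + (1−p*)·25.0000]/1.16 = 21.5517. B = V − Δ·S = 21.5517.
(3,3): S=321.4051. Δ = (V_up−V_dn)/(S_up−S_dn) = (0.0000−25.0000)/(392.1142−199.2712) = -0.1296. V = [p*·0.0000 + (1−p*)·25.0000]/1.16 = 2.1552. B = V − Δ·S = 43.8218.
(2,0): S=68.0388. Δ = (V_up−V_dn)/(S_up−S_dn) = (21.5517−21.5517)/(83.0073−42.1841) = 0.0000. V = [p*·21.5517 + (1−p*)·21.5517]/1.16 = 18.5791. B = V − Δ·S = 18.5791.
(2,1): S=133.8828. Δ = (V_up−V_dn)/(S_up−S_dn) = (21.5517−21.5517)/(163.3370−83.0073) = 0.0000. V = [p*·21.5517 + (1−p*)·21.5517]/1.16 = 18.5791. B = V − Δ·S = 18.5791.
(2,2): S=263.4468. Δ = (V_up−V_dn)/(S_up−S_dn) = (2.1552−21.5517)/(321.4051−163.3370) = -0.1227. V = [p*·2.1552 + (1−p*)·21.5517]/1.16 = 3.5300. B = V − Δ·S = 35.8576.
(1,0): S=109.7400. Δ = (V_up−V_dn)/(S_up−S_dn) = (18.5791−18.5791)/(133.8828−68.0388) = 0.0000. V = [p*·18.5791 + (1−p*)·18.5791]/1.16 = 16.0164. B = V − Δ·S = 16.0164.
(1,1): S=215.9400. Δ = (V_up−V_dn)/(S_up−S_dn) = (3.5300−18.5791)/(263.4468−133.8828) = -0.1162. V = [p*·3.5300 + (1−p*)·18.5791]/1.16 = 4.3405. B = V − Δ·S = 29.4222.
(0,0): S=177.0000. Δ = (V_up−V_dn)/(S_up−S_dn) = (4.3405−16.0164)/(215.9400−109.7400) = -0.1099. V = [p*·4.3405 + (1−p*)·16.0164]/1.16 = 4.7483. B = V − Δ·S = 24.2083.
The time-0 hedge costs 4.7483, which is the no-arbitrage price.

(0,0): Delta=-0.1099 Bond=24.2083
(1,0): Delta=0.0000 Bond=16.0164
(1,1): Delta=-0.1162 Bond=29.4222
(2,0): Delta=0.0000 Bond=18.5791
(2,1): Delta=0.0000 Bond=18.5791
(2,2): Delta=-0.1227 Bond=35.8576
(3,0): Delta=0.0000 Bond=21.5517
(3,1): Delta=0.0000 Bond=21.5517
(3,2): Delta=0.0000 Bond=21.5517
(3,3): Delta=-0.1296 Bond=43.8218
V0=4.7483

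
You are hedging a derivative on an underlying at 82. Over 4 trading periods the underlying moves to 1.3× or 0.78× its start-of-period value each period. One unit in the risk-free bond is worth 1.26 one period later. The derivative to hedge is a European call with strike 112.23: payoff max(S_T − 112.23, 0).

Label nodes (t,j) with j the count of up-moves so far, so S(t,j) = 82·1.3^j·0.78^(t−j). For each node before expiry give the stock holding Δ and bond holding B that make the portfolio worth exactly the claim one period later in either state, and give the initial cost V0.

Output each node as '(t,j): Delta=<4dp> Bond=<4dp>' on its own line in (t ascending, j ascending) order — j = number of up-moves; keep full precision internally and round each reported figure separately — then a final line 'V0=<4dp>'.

(0,0): Delta=0.9291 Bond=-38.3325
(1,0): Delta=0.4565 Bond=-18.0755
(1,1): Delta=0.9527 Bond=-50.8176
(2,0): Delta=0.0000 Bond=0.0000
(2,1): Delta=0.4793 Bond=-24.6731
(2,2): Delta=0.9763 Bond=-67.3099
(3,0): Delta=0.0000 Bond=0.0000
(3,1): Delta=0.0000 Bond=0.0000
(3,2): Delta=0.5033 Bond=-33.6787
(3,3): Delta=1.0000 Bond=-89.0714
V0=37.8500

The replicating-portfolio and risk-neutral prices coincide; use p* = (1.26−0.78)/(1.3−0.78) = 0.9231 for the latter.
Terminal values V(4,·): V(4,0)=0.0000, V(4,1)=0.0000, V(4,2)=0.0000, V(4,3)=28.2901, V(4,4)=121.9702
(3,0): S=38.9133. Δ = (V_up−V_dn)/(S_up−S_dn) = (0.0000−0.0000)/(50.5872−30.3523) = 0.0000. V = [p*·0.0000 + (1−p*)·0.0000]/1.26 = 0.0000. B = V − Δ·S = 0.0000.
(3,1): S=64.8554. Δ = (V_up−V_dn)/(S_up−S_dn) = (0.0000−0.0000)/(84.3121−50.5872) = 0.0000. V = [p*·0.0000 + (1−p*)·0.0000]/1.26 = 0.0000. B = V − Δ·S = 0.0000.
(3,2): S=108.0924. Δ = (V_up−V_dn)/(S_up−S_dn) = (28.2901−0.0000)/(140.5201−84.3121) = 0.5033. V = [p*·28.2901 + (1−p*)·0.0000]/1.26 = 20.7254. B = V − Δ·S = -33.6787.
(3,3): S=180.1540. Δ = (V_up−V_dn)/(S_up−S_dn) = (121.9702−28.2901)/(234.2002−140.5201) = 1.0000. V = [p*·121.9702 + (1−p*)·28.2901]/1.26 = 91.0826. B = V − Δ·S = -89.0714.
(2,0): S=49.8888. Δ = (V_up−V_dn)/(S_up−S_dn) = (0.0000−0.0000)/(64.8554−38.9133) = 0.0000. V = [p*·0.0000 + (1−p*)·0.0000]/1.26 = 0.0000. B = V − Δ·S = 0.0000.
(2,1): S=83.1480. Δ = (V_up−V_dn)/(S_up−S_dn) = (20.7254−0.0000)/(108.0924−64.8554) = 0.4793. V = [p*·20.7254 + (1−p*)·0.0000]/1.26 = 15.1834. B = V − Δ·S = -24.6731.
(2,2): S=138.5800. Δ = (V_up−V_dn)/(S_up−S_dn) = (91.0826−20.7254)/(180.1540−108.0924) = 0.9763. V = [p*·91.0826 + (1−p*)·20.7254]/1.26 = 67.9924. B = V − Δ·S = -67.3099.
(1,0): S=63.9600. Δ = (V_up−V_dn)/(S_up−S_dn) = (15.1834−0.0000)/(83.1480−49.8888) = 0.4565. V = [p*·15.1834 + (1−p*)·0.0000]/1.26 = 11.1234. B = V − Δ·S = -18.0755.
(1,1): S=106.6000. Δ = (V_up−V_dn)/(S_up−S_dn) = (67.9924−15.1834)/(138.5800−83.1480) = 0.9527. V = [p*·67.9924 + (1−p*)·15.1834]/1.26 = 50.7383. B = V − Δ·S = -50.8176.
(0,0): S=82.0000. Δ = (V_up−V_dn)/(S_up−S_dn) = (50.7383−11.1234)/(106.6000−63.9600) = 0.9291. V = [p*·50.7383 + (1−p*)·11.1234]/1.26 = 37.8500. B = V − Δ·S = -38.3325.
Check: Δ(0,0)·S0 + B(0,0) = 37.8500 = V0.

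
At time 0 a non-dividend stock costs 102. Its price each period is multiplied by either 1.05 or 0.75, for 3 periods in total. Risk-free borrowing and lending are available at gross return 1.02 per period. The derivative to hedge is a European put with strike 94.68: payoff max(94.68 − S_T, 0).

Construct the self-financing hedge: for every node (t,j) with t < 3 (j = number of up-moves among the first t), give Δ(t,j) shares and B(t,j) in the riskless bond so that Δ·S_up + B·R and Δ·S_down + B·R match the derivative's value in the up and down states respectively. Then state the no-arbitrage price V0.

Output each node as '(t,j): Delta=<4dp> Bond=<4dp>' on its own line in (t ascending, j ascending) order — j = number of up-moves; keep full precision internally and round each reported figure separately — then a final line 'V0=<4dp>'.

The replicating-portfolio and risk-neutral prices coincide; use p* = (1.02−0.75)/(1.05−0.75) = 0.9000 for the latter.
Payoff layer (t=3): V(3,0)=51.6488, V(3,1)=34.4363, V(3,2)=10.3388, V(3,3)=0.0000
  t=2,j=0: stock 57.3750 → up 60.2438 (V=34.4363), down 43.0312 (V=51.6488). Price 35.4485; hedge Δ=-1.0000, bond B=92.8235.
  t=2,j=1: stock 80.3250 → up 84.3413 (V=10.3388), down 60.2438 (V=34.4363). Price 12.4985; hedge Δ=-1.0000, bond B=92.8235.
  t=2,j=2: stock 112.4550 → up 118.0778 (V=0.0000), down 84.3413 (V=10.3388). Price 1.0136; hedge Δ=-0.3065, bond B=35.4761.
  t=1,j=0: stock 76.5000 → up 80.3250 (V=12.4985), down 57.3750 (V=35.4485). Price 14.5035; hedge Δ=-1.0000, bond B=91.0035.
  t=1,j=1: stock 107.1000 → up 112.4550 (V=1.0136), down 80.3250 (V=12.4985). Price 2.1197; hedge Δ=-0.3575, bond B=40.4028.
  t=0,j=0: stock 102.0000 → up 107.1000 (V=2.1197), down 76.5000 (V=14.5035). Price 3.2922; hedge Δ=-0.4047, bond B=44.5714.
Each (Δ,B) replicates both successor values, so the strategy is self-financing and V0 is arbitrage-free.

(0,0): Delta=-0.4047 Bond=44.5714
(1,0): Delta=-1.0000 Bond=91.0035
(1,1): Delta=-0.3575 Bond=40.4028
(2,0): Delta=-1.0000 Bond=92.8235
(2,1): Delta=-1.0000 Bond=92.8235
(2,2): Delta=-0.3065 Bond=35.4761
V0=3.2922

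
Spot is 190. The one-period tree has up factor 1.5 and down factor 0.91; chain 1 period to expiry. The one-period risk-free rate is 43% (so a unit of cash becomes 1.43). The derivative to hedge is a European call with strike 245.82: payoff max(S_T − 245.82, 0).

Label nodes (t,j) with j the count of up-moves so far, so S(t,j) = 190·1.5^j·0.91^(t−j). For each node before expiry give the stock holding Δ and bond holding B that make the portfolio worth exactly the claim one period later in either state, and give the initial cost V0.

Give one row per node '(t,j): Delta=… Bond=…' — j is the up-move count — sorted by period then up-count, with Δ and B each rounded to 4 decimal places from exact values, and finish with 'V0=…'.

Since d<R<u, set p* = (R−d)/(u−d) = 0.8814; price each node as the discounted p*-expectation of its children.
Payoff layer (t=1): V(1,0)=0.0000, V(1,1)=39.1800
Node (0,0) S=190.0000: V=(p*·39.1800+(1−p*)·0.0000)/1.43=24.1479; Δ=(39.1800−0.0000)/(285.0000−172.9000)=0.3495; B=V−Δ·S=-42.2589
Each (Δ,B) replicates both successor values, so the strategy is self-financing and V0 is arbitrage-free.

(0,0): Delta=0.3495 Bond=-42.2589
V0=24.1479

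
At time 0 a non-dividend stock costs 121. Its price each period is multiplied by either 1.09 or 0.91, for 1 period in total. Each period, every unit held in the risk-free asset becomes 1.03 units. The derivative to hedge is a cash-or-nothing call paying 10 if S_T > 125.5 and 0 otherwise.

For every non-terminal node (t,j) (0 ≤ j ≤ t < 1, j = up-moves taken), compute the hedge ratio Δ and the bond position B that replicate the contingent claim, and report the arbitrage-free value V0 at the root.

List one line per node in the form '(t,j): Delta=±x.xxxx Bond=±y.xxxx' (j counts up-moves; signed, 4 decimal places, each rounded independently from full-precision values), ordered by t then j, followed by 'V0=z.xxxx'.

(0,0): Delta=0.4591 Bond=-49.0831
V0=6.4725

Under the risk-neutral measure, an up-move has probability p* = (R−d)/(u−d) = 0.6667 and values discount at R = 1.03.
At expiry t=1: V(1,0)=0.0000, V(1,1)=10.0000
Node (0,0) S=121.0000: V=(p*·10.0000+(1−p*)·0.0000)/1.03=6.4725; Δ=(10.0000−0.0000)/(131.8900−110.1100)=0.4591; B=V−Δ·S=-49.0831
Self-financing check: at every node Δ·S+B equals the discounted successor values.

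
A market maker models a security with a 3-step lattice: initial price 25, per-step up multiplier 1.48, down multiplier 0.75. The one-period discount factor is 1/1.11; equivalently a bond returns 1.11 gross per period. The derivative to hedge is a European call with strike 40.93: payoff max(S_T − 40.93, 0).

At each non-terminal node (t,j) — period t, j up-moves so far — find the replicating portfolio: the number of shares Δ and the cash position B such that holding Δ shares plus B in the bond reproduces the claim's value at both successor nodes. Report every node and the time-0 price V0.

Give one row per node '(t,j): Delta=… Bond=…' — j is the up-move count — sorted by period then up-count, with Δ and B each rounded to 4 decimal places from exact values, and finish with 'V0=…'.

The replicating-portfolio and risk-neutral prices coincide; use p* = (1.11−0.75)/(1.48−0.75) = 0.4932 for the latter.
Terminal values V(3,·): V(3,0)=0.0000, V(3,1)=0.0000, V(3,2)=0.1400, V(3,3)=40.1148
(2,0): S=14.0625. Δ = (V_up−V_dn)/(S_up−S_dn) = (0.0000−0.0000)/(20.8125−10.5469) = 0.0000. V = [p*·0.0000 + (1−p*)·0.0000]/1.11 = 0.0000. B = V − Δ·S = 0.0000.
(2,1): S=27.7500. Δ = (V_up−V_dn)/(S_up−S_dn) = (0.1400−0.0000)/(41.0700−20.8125) = 0.0069. V = [p*·0.1400 + (1−p*)·0.0000]/1.11 = 0.0622. B = V − Δ·S = -0.1296.
(2,2): S=54.7600. Δ = (V_up−V_dn)/(S_up−S_dn) = (40.1148−0.1400)/(81.0448−41.0700) = 1.0000. V = [p*·40.1148 + (1−p*)·0.1400]/1.11 = 17.8861. B = V − Δ·S = -36.8739.
(1,0): S=18.7500. Δ = (V_up−V_dn)/(S_up−S_dn) = (0.0622−0.0000)/(27.7500−14.0625) = 0.0045. V = [p*·0.0622 + (1−p*)·0.0000]/1.11 = 0.0276. B = V − Δ·S = -0.0576.
(1,1): S=37.0000. Δ = (V_up−V_dn)/(S_up−S_dn) = (17.8861−0.0622)/(54.7600−27.7500) = 0.6599. V = [p*·17.8861 + (1−p*)·0.0622]/1.11 = 7.9748. B = V − Δ·S = -16.4415.
(0,0): S=25.0000. Δ = (V_up−V_dn)/(S_up−S_dn) = (7.9748−0.0276)/(37.0000−18.7500) = 0.4355. V = [p*·7.9748 + (1−p*)·0.0276]/1.11 = 3.5557. B = V − Δ·S = -7.3309.
Self-financing check: at every node Δ·S+B equals the discounted successor values.

(0,0): Delta=0.4355 Bond=-7.3309
(1,0): Delta=0.0045 Bond=-0.0576
(1,1): Delta=0.6599 Bond=-16.4415
(2,0): Delta=0.0000 Bond=0.0000
(2,1): Delta=0.0069 Bond=-0.1296
(2,2): Delta=1.0000 Bond=-36.8739
V0=3.5557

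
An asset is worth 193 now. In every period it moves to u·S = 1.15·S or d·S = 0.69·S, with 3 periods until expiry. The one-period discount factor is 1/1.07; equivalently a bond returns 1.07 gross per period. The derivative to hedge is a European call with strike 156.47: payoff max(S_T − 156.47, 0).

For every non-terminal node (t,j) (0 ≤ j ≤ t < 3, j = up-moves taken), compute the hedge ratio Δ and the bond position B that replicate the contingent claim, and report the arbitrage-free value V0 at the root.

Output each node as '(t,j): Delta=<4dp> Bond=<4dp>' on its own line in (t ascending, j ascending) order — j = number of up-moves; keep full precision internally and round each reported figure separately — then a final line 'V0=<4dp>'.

The replicating-portfolio and risk-neutral prices coincide; use p* = (1.07−0.69)/(1.15−0.69) = 0.8261 for the latter.
At expiry t=3: V(3,0)=0.0000, V(3,1)=0.0000, V(3,2)=19.6473, V(3,3)=137.0589
Node (2,0) S=91.8873: V=(p*·0.0000+(1−p*)·0.0000)/1.07=0.0000; Δ=(0.0000−0.0000)/(105.6704−63.4022)=0.0000; B=V−Δ·S=0.0000
Node (2,1) S=153.1455: V=(p*·19.6473+(1−p*)·0.0000)/1.07=15.1686; Δ=(19.6473−0.0000)/(176.1173−105.6704)=0.2789; B=V−Δ·S=-27.5430
Node (2,2) S=255.2425: V=(p*·137.0589+(1−p*)·19.6473)/1.07=109.0089; Δ=(137.0589−19.6473)/(293.5289−176.1173)=1.0000; B=V−Δ·S=-146.2336
Node (1,0) S=133.1700: V=(p*·15.1686+(1−p*)·0.0000)/1.07=11.7108; Δ=(15.1686−0.0000)/(153.1455−91.8873)=0.2476; B=V−Δ·S=-21.2644
Node (1,1) S=221.9500: V=(p*·109.0089+(1−p*)·15.1686)/1.07=86.6251; Δ=(109.0089−15.1686)/(255.2425−153.1455)=0.9191; B=V−Δ·S=-117.3755
Node (0,0) S=193.0000: V=(p*·86.6251+(1−p*)·11.7108)/1.07=68.7818; Δ=(86.6251−11.7108)/(221.9500−133.1700)=0.8438; B=V−Δ·S=-94.0753
The time-0 hedge costs 68.7818, which is the no-arbitrage price.

(0,0): Delta=0.8438 Bond=-94.0753
(1,0): Delta=0.2476 Bond=-21.2644
(1,1): Delta=0.9191 Bond=-117.3755
(2,0): Delta=0.0000 Bond=0.0000
(2,1): Delta=0.2789 Bond=-27.5430
(2,2): Delta=1.0000 Bond=-146.2336
V0=68.7818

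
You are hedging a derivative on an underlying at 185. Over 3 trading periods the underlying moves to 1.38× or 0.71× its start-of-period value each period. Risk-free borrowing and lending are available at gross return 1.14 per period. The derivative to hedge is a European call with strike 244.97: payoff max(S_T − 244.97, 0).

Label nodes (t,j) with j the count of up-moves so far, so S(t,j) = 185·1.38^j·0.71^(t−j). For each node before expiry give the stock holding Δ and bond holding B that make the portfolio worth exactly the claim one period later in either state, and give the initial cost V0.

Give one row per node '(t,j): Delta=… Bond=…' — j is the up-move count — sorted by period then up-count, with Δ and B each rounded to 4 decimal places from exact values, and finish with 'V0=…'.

(0,0): Delta=0.6183 Bond=-69.8073
(1,0): Delta=0.0331 Bond=-2.7071
(1,1): Delta=0.7864 Bond=-122.4863
(2,0): Delta=0.0000 Bond=0.0000
(2,1): Delta=0.0426 Bond=-4.8086
(2,2): Delta=1.0000 Bond=-214.8860
V0=44.5868

The replicating-portfolio and risk-neutral prices coincide; use p* = (1.14−0.71)/(1.38−0.71) = 0.6418 for the latter.
Terminal values V(3,·): V(3,0)=0.0000, V(3,1)=0.0000, V(3,2)=5.1729, V(3,3)=241.2233
(2,0): S=93.2585. Δ = (V_up−V_dn)/(S_up−S_dn) = (0.0000−0.0000)/(128.6967−66.2135) = 0.0000. V = [p*·0.0000 + (1−p*)·0.0000]/1.14 = 0.0000. B = V − Δ·S = 0.0000.
(2,1): S=181.2630. Δ = (V_up−V_dn)/(S_up−S_dn) = (5.1729−0.0000)/(250.1429−128.6967) = 0.0426. V = [p*·5.1729 + (1−p*)·0.0000]/1.14 = 2.9122. B = V − Δ·S = -4.8086.
(2,2): S=352.3140. Δ = (V_up−V_dn)/(S_up−S_dn) = (241.2233−5.1729)/(486.1933−250.1429) = 1.0000. V = [p*·241.2233 + (1−p*)·5.1729]/1.14 = 137.4280. B = V − Δ·S = -214.8860.
(1,0): S=131.3500. Δ = (V_up−V_dn)/(S_up−S_dn) = (2.9122−0.0000)/(181.2630−93.2585) = 0.0331. V = [p*·2.9122 + (1−p*)·0.0000]/1.14 = 1.6395. B = V − Δ·S = -2.7071.
(1,1): S=255.3000. Δ = (V_up−V_dn)/(S_up−S_dn) = (137.4280−2.9122)/(352.3140−181.2630) = 0.7864. V = [p*·137.4280 + (1−p*)·2.9122]/1.14 = 78.2836. B = V − Δ·S = -122.4863.
(0,0): S=185.0000. Δ = (V_up−V_dn)/(S_up−S_dn) = (78.2836−1.6395)/(255.3000−131.3500) = 0.6183. V = [p*·78.2836 + (1−p*)·1.6395]/1.14 = 44.5868. B = V − Δ·S = -69.8073.
The time-0 hedge costs 44.5868, which is the no-arbitrage price.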